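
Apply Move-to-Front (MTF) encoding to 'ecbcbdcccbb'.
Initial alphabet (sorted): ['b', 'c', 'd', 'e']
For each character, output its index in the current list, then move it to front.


MTF encoding:
'e': index 3 in ['b', 'c', 'd', 'e'] -> ['e', 'b', 'c', 'd']
'c': index 2 in ['e', 'b', 'c', 'd'] -> ['c', 'e', 'b', 'd']
'b': index 2 in ['c', 'e', 'b', 'd'] -> ['b', 'c', 'e', 'd']
'c': index 1 in ['b', 'c', 'e', 'd'] -> ['c', 'b', 'e', 'd']
'b': index 1 in ['c', 'b', 'e', 'd'] -> ['b', 'c', 'e', 'd']
'd': index 3 in ['b', 'c', 'e', 'd'] -> ['d', 'b', 'c', 'e']
'c': index 2 in ['d', 'b', 'c', 'e'] -> ['c', 'd', 'b', 'e']
'c': index 0 in ['c', 'd', 'b', 'e'] -> ['c', 'd', 'b', 'e']
'c': index 0 in ['c', 'd', 'b', 'e'] -> ['c', 'd', 'b', 'e']
'b': index 2 in ['c', 'd', 'b', 'e'] -> ['b', 'c', 'd', 'e']
'b': index 0 in ['b', 'c', 'd', 'e'] -> ['b', 'c', 'd', 'e']


Output: [3, 2, 2, 1, 1, 3, 2, 0, 0, 2, 0]


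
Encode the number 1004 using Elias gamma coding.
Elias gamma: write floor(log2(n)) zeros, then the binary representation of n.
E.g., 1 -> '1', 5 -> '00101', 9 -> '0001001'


num_bits = floor(log2(1004)) + 1 = 10
leading_zeros = num_bits - 1 = 9
binary(1004) = 1111101100

Elias gamma(1004) = '000000000' + '1111101100' = 0000000001111101100 (19 bits)


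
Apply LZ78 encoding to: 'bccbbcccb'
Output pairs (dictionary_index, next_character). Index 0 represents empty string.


LZ78 encoding steps:
Dictionary: {0: ''}
Step 1: w='' (idx 0), next='b' -> output (0, 'b'), add 'b' as idx 1
Step 2: w='' (idx 0), next='c' -> output (0, 'c'), add 'c' as idx 2
Step 3: w='c' (idx 2), next='b' -> output (2, 'b'), add 'cb' as idx 3
Step 4: w='b' (idx 1), next='c' -> output (1, 'c'), add 'bc' as idx 4
Step 5: w='c' (idx 2), next='c' -> output (2, 'c'), add 'cc' as idx 5
Step 6: w='b' (idx 1), end of input -> output (1, '')


Encoded: [(0, 'b'), (0, 'c'), (2, 'b'), (1, 'c'), (2, 'c'), (1, '')]


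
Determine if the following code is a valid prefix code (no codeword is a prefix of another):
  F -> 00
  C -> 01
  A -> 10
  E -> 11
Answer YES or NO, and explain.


Checking each pair (does one codeword prefix another?):
  F='00' vs C='01': no prefix
  F='00' vs A='10': no prefix
  F='00' vs E='11': no prefix
  C='01' vs F='00': no prefix
  C='01' vs A='10': no prefix
  C='01' vs E='11': no prefix
  A='10' vs F='00': no prefix
  A='10' vs C='01': no prefix
  A='10' vs E='11': no prefix
  E='11' vs F='00': no prefix
  E='11' vs C='01': no prefix
  E='11' vs A='10': no prefix
No violation found over all pairs.

YES -- this is a valid prefix code. No codeword is a prefix of any other codeword.


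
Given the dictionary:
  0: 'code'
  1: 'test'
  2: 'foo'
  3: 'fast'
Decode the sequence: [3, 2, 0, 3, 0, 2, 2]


Look up each index in the dictionary:
  3 -> 'fast'
  2 -> 'foo'
  0 -> 'code'
  3 -> 'fast'
  0 -> 'code'
  2 -> 'foo'
  2 -> 'foo'

Decoded: "fast foo code fast code foo foo"


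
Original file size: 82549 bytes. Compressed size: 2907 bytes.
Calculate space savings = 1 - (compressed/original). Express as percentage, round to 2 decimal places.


ratio = compressed/original = 2907/82549 = 0.035215
savings = 1 - ratio = 1 - 0.035215 = 0.964785
as a percentage: 0.964785 * 100 = 96.48%

Space savings = 1 - 2907/82549 = 96.48%


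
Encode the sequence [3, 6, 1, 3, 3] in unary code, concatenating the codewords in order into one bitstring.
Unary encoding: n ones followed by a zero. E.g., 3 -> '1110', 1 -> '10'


Encode each number as n ones followed by a terminating 0:
  3 -> 1110 (4 bits)
  6 -> 1111110 (7 bits)
  1 -> 10 (2 bits)
  3 -> 1110 (4 bits)
  3 -> 1110 (4 bits)
Total length = 4 + 7 + 2 + 4 + 4 = 21 bits.

Unary([3, 6, 1, 3, 3]) = 111011111101011101110 (21 bits)


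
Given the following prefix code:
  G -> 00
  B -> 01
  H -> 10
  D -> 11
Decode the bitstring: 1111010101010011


Decoding step by step:
Bits 11 -> D
Bits 11 -> D
Bits 01 -> B
Bits 01 -> B
Bits 01 -> B
Bits 01 -> B
Bits 00 -> G
Bits 11 -> D


Decoded message: DDBBBBGD


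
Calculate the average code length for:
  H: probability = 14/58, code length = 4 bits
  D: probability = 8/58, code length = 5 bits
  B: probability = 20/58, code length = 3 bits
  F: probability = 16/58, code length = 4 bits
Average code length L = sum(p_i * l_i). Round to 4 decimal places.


Weighted contributions p_i * l_i:
  H: (14/58) * 4 = 56/58
  D: (8/58) * 5 = 40/58
  B: (20/58) * 3 = 60/58
  F: (16/58) * 4 = 64/58
Sum = (56 + 40 + 60 + 64)/58 = 220/58

L = 220/58 = 3.7931 bits/symbol


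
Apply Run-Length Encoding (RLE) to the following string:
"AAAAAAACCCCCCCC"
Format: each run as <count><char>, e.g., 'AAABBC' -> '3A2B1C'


Scanning runs left to right:
  i=0: run of 'A' x 7 -> '7A'
  i=7: run of 'C' x 8 -> '8C'

RLE = 7A8C


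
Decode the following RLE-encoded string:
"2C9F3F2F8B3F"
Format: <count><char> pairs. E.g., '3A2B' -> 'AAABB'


Expanding each <count><char> pair:
  2C -> 'CC'
  9F -> 'FFFFFFFFF'
  3F -> 'FFF'
  2F -> 'FF'
  8B -> 'BBBBBBBB'
  3F -> 'FFF'

Decoded = CCFFFFFFFFFFFFFFBBBBBBBBFFF


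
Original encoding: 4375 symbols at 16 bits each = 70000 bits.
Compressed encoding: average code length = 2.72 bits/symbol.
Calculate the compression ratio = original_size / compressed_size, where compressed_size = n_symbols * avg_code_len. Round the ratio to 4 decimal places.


original_size = n_symbols * orig_bits = 4375 * 16 = 70000 bits
compressed_size = n_symbols * avg_code_len = 4375 * 2.72 = 11900.0 bits
ratio = original_size / compressed_size = 70000 / 11900.0 = 5.8824

Compression ratio = 5.8824


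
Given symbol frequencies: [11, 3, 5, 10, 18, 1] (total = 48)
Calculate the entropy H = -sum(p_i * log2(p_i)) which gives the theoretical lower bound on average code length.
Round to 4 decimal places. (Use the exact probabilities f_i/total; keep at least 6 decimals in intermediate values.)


Per-symbol terms -p_i * log2(p_i) with p_i = f_i/48:
  p = 11/48 = 0.229167: log2(p) = -2.125531, -p*log2(p) = 0.487101
  p = 3/48 = 0.062500: log2(p) = -4.000000, -p*log2(p) = 0.250000
  p = 5/48 = 0.104167: log2(p) = -3.263034, -p*log2(p) = 0.339899
  p = 10/48 = 0.208333: log2(p) = -2.263034, -p*log2(p) = 0.471466
  p = 18/48 = 0.375000: log2(p) = -1.415037, -p*log2(p) = 0.530639
  p = 1/48 = 0.020833: log2(p) = -5.584963, -p*log2(p) = 0.116353
H = 0.487101 + 0.250000 + 0.339899 + 0.471466 + 0.530639 + 0.116353 = 2.195458

H = 2.1955 bits/symbol


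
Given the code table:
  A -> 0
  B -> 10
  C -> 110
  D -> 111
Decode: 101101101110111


Decoding:
10 -> B
110 -> C
110 -> C
111 -> D
0 -> A
111 -> D


Result: BCCDAD


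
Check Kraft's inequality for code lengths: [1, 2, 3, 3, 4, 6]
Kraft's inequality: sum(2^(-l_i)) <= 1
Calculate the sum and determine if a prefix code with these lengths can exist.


Sum = 2^(-1) + 2^(-2) + 2^(-3) + 2^(-3) + 2^(-4) + 2^(-6)
    = 0.5 + 0.25 + 0.125 + 0.125 + 0.0625 + 0.015625
    = 69/64 = 1.078125
Since 1.078125 > 1, Kraft's inequality is NOT satisfied.
A prefix code with these lengths CANNOT exist.

Kraft sum = 1.078125. Not satisfied.


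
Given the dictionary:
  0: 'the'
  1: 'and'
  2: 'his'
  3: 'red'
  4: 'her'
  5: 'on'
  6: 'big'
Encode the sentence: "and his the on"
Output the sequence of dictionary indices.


Look up each word in the dictionary:
  'and' -> 1
  'his' -> 2
  'the' -> 0
  'on' -> 5

Encoded: [1, 2, 0, 5]


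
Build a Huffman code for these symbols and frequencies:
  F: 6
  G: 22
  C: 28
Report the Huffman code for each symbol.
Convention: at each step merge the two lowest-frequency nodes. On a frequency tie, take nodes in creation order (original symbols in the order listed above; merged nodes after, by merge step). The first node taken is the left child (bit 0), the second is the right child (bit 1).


Huffman tree construction:
Step 1: Merge F(6) + G(22) = 28
Step 2: Merge C(28) + (F+G)(28) = 56
Read each symbol's code off the tree from the root (left child = 0, right child = 1).

Codes:
  F: 10 (length 2)
  G: 11 (length 2)
  C: 0 (length 1)
Average code length: 84/56 = 1.5000 bits/symbol


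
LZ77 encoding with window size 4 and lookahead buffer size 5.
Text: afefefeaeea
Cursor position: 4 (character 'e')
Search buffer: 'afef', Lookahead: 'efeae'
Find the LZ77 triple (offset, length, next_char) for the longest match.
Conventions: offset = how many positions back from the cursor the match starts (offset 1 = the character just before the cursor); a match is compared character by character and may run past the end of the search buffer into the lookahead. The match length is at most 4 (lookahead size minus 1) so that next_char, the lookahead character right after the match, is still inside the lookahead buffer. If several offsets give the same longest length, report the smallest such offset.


Try each offset into the search buffer:
  offset=1 (pos 3, char 'f'): match length 0
  offset=2 (pos 2, char 'e'): match length 3
  offset=3 (pos 1, char 'f'): match length 0
  offset=4 (pos 0, char 'a'): match length 0
Longest match has length 3 at offset 2.
next_char = character at position 4 + 3 = 7 -> 'a'

Best match: offset=2, length=3 (matching 'efe' starting at position 2)
LZ77 triple: (2, 3, 'a')


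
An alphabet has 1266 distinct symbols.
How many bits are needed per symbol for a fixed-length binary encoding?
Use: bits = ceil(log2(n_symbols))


log2(1266) = 10.3061
Bracket: 2^10 = 1024 < 1266 <= 2^11 = 2048
So ceil(log2(1266)) = 11

bits = ceil(log2(1266)) = ceil(10.3061) = 11 bits


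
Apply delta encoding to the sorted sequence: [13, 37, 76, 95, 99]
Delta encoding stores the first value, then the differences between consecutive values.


First value: 13
Deltas:
  37 - 13 = 24
  76 - 37 = 39
  95 - 76 = 19
  99 - 95 = 4


Delta encoded: [13, 24, 39, 19, 4]


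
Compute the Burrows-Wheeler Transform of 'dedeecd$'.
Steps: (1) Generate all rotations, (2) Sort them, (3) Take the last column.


Rotations (sorted):
  0: $dedeecd -> last char: d
  1: cd$dedee -> last char: e
  2: d$dedeec -> last char: c
  3: dedeecd$ -> last char: $
  4: deecd$de -> last char: e
  5: ecd$dede -> last char: e
  6: edeecd$d -> last char: d
  7: eecd$ded -> last char: d


BWT = dec$eedd


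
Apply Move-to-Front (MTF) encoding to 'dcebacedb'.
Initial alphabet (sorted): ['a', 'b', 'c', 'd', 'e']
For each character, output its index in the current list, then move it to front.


MTF encoding:
'd': index 3 in ['a', 'b', 'c', 'd', 'e'] -> ['d', 'a', 'b', 'c', 'e']
'c': index 3 in ['d', 'a', 'b', 'c', 'e'] -> ['c', 'd', 'a', 'b', 'e']
'e': index 4 in ['c', 'd', 'a', 'b', 'e'] -> ['e', 'c', 'd', 'a', 'b']
'b': index 4 in ['e', 'c', 'd', 'a', 'b'] -> ['b', 'e', 'c', 'd', 'a']
'a': index 4 in ['b', 'e', 'c', 'd', 'a'] -> ['a', 'b', 'e', 'c', 'd']
'c': index 3 in ['a', 'b', 'e', 'c', 'd'] -> ['c', 'a', 'b', 'e', 'd']
'e': index 3 in ['c', 'a', 'b', 'e', 'd'] -> ['e', 'c', 'a', 'b', 'd']
'd': index 4 in ['e', 'c', 'a', 'b', 'd'] -> ['d', 'e', 'c', 'a', 'b']
'b': index 4 in ['d', 'e', 'c', 'a', 'b'] -> ['b', 'd', 'e', 'c', 'a']


Output: [3, 3, 4, 4, 4, 3, 3, 4, 4]


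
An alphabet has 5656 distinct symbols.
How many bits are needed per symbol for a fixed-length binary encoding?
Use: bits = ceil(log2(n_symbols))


log2(5656) = 12.4656
Bracket: 2^12 = 4096 < 5656 <= 2^13 = 8192
So ceil(log2(5656)) = 13

bits = ceil(log2(5656)) = ceil(12.4656) = 13 bits


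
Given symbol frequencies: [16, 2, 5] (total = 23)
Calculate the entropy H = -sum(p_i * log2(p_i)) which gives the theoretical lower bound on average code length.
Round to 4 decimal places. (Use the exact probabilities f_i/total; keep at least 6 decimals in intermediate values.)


Per-symbol terms -p_i * log2(p_i) with p_i = f_i/23:
  p = 16/23 = 0.695652: log2(p) = -0.523562, -p*log2(p) = 0.364217
  p = 2/23 = 0.086957: log2(p) = -3.523562, -p*log2(p) = 0.306397
  p = 5/23 = 0.217391: log2(p) = -2.201634, -p*log2(p) = 0.478616
H = 0.364217 + 0.306397 + 0.478616 = 1.149230

H = 1.1492 bits/symbol


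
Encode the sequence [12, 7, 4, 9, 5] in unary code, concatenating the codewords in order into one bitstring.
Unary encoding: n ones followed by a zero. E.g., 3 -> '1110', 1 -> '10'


Encode each number as n ones followed by a terminating 0:
  12 -> 1111111111110 (13 bits)
  7 -> 11111110 (8 bits)
  4 -> 11110 (5 bits)
  9 -> 1111111110 (10 bits)
  5 -> 111110 (6 bits)
Total length = 13 + 8 + 5 + 10 + 6 = 42 bits.

Unary([12, 7, 4, 9, 5]) = 111111111111011111110111101111111110111110 (42 bits)


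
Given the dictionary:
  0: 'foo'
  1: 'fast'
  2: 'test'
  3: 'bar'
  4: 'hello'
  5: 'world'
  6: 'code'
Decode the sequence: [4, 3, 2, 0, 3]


Look up each index in the dictionary:
  4 -> 'hello'
  3 -> 'bar'
  2 -> 'test'
  0 -> 'foo'
  3 -> 'bar'

Decoded: "hello bar test foo bar"


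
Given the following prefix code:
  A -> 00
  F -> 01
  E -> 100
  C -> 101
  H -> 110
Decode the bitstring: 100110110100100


Decoding step by step:
Bits 100 -> E
Bits 110 -> H
Bits 110 -> H
Bits 100 -> E
Bits 100 -> E


Decoded message: EHHEE


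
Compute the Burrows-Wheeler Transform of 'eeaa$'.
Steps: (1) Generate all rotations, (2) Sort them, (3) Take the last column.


Rotations (sorted):
  0: $eeaa -> last char: a
  1: a$eea -> last char: a
  2: aa$ee -> last char: e
  3: eaa$e -> last char: e
  4: eeaa$ -> last char: $


BWT = aaee$


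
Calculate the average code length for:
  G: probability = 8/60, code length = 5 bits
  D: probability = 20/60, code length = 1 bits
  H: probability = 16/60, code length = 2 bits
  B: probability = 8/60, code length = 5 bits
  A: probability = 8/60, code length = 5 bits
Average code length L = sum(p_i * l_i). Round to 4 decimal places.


Weighted contributions p_i * l_i:
  G: (8/60) * 5 = 40/60
  D: (20/60) * 1 = 20/60
  H: (16/60) * 2 = 32/60
  B: (8/60) * 5 = 40/60
  A: (8/60) * 5 = 40/60
Sum = (40 + 20 + 32 + 40 + 40)/60 = 172/60

L = 172/60 = 2.8667 bits/symbol


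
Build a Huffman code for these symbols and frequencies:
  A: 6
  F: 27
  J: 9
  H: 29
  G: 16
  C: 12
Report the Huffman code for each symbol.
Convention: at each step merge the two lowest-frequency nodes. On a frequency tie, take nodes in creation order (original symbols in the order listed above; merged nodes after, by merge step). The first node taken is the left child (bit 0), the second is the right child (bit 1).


Huffman tree construction:
Step 1: Merge A(6) + J(9) = 15
Step 2: Merge C(12) + (A+J)(15) = 27
Step 3: Merge G(16) + F(27) = 43
Step 4: Merge (C+(A+J))(27) + H(29) = 56
Step 5: Merge (G+F)(43) + ((C+(A+J))+H)(56) = 99
Read each symbol's code off the tree from the root (left child = 0, right child = 1).

Codes:
  A: 1010 (length 4)
  F: 01 (length 2)
  J: 1011 (length 4)
  H: 11 (length 2)
  G: 00 (length 2)
  C: 100 (length 3)
Average code length: 240/99 = 2.4242 bits/symbol


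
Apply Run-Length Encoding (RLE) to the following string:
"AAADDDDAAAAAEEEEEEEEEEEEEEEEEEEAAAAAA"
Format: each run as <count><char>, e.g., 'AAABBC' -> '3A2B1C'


Scanning runs left to right:
  i=0: run of 'A' x 3 -> '3A'
  i=3: run of 'D' x 4 -> '4D'
  i=7: run of 'A' x 5 -> '5A'
  i=12: run of 'E' x 19 -> '19E'
  i=31: run of 'A' x 6 -> '6A'

RLE = 3A4D5A19E6A


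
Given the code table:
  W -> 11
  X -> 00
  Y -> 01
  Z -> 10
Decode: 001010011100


Decoding:
00 -> X
10 -> Z
10 -> Z
01 -> Y
11 -> W
00 -> X


Result: XZZYWX


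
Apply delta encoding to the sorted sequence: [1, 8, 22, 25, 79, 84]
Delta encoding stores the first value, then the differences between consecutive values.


First value: 1
Deltas:
  8 - 1 = 7
  22 - 8 = 14
  25 - 22 = 3
  79 - 25 = 54
  84 - 79 = 5


Delta encoded: [1, 7, 14, 3, 54, 5]


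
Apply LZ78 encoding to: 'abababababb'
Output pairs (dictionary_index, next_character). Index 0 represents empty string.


LZ78 encoding steps:
Dictionary: {0: ''}
Step 1: w='' (idx 0), next='a' -> output (0, 'a'), add 'a' as idx 1
Step 2: w='' (idx 0), next='b' -> output (0, 'b'), add 'b' as idx 2
Step 3: w='a' (idx 1), next='b' -> output (1, 'b'), add 'ab' as idx 3
Step 4: w='ab' (idx 3), next='a' -> output (3, 'a'), add 'aba' as idx 4
Step 5: w='b' (idx 2), next='a' -> output (2, 'a'), add 'ba' as idx 5
Step 6: w='b' (idx 2), next='b' -> output (2, 'b'), add 'bb' as idx 6


Encoded: [(0, 'a'), (0, 'b'), (1, 'b'), (3, 'a'), (2, 'a'), (2, 'b')]


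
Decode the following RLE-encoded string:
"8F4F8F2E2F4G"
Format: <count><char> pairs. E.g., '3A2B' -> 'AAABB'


Expanding each <count><char> pair:
  8F -> 'FFFFFFFF'
  4F -> 'FFFF'
  8F -> 'FFFFFFFF'
  2E -> 'EE'
  2F -> 'FF'
  4G -> 'GGGG'

Decoded = FFFFFFFFFFFFFFFFFFFFEEFFGGGG


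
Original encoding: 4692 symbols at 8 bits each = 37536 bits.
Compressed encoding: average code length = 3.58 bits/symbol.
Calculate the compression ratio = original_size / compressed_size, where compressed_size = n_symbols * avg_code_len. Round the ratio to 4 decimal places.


original_size = n_symbols * orig_bits = 4692 * 8 = 37536 bits
compressed_size = n_symbols * avg_code_len = 4692 * 3.58 = 16797.36 bits
ratio = original_size / compressed_size = 37536 / 16797.36 = 2.2346

Compression ratio = 2.2346


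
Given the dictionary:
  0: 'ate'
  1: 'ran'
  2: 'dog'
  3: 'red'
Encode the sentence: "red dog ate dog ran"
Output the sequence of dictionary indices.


Look up each word in the dictionary:
  'red' -> 3
  'dog' -> 2
  'ate' -> 0
  'dog' -> 2
  'ran' -> 1

Encoded: [3, 2, 0, 2, 1]


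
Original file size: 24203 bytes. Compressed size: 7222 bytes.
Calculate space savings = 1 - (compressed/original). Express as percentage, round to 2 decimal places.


ratio = compressed/original = 7222/24203 = 0.298393
savings = 1 - ratio = 1 - 0.298393 = 0.701607
as a percentage: 0.701607 * 100 = 70.16%

Space savings = 1 - 7222/24203 = 70.16%


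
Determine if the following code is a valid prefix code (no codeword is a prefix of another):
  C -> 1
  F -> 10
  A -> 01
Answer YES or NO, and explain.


Checking each pair (does one codeword prefix another?):
  C='1' vs F='10': prefix -- VIOLATION

NO -- this is NOT a valid prefix code. C (1) is a prefix of F (10).


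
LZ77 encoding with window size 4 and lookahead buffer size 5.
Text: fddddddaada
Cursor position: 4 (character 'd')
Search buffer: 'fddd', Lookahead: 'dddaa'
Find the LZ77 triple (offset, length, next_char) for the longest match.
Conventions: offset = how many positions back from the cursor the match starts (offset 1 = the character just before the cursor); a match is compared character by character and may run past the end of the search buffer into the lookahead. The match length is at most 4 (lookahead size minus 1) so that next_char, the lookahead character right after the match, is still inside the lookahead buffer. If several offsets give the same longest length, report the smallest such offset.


Try each offset into the search buffer:
  offset=1 (pos 3, char 'd'): match length 3
  offset=2 (pos 2, char 'd'): match length 3
  offset=3 (pos 1, char 'd'): match length 3
  offset=4 (pos 0, char 'f'): match length 0
Longest match has length 3, found at offsets 1, 2, 3; take the smallest, offset 1.
next_char = character at position 4 + 3 = 7 -> 'a'

Best match: offset=1, length=3 (matching 'ddd' starting at position 3)
LZ77 triple: (1, 3, 'a')


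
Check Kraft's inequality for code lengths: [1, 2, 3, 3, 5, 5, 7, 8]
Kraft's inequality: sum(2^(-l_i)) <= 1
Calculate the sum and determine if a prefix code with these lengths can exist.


Sum = 2^(-1) + 2^(-2) + 2^(-3) + 2^(-3) + 2^(-5) + 2^(-5) + 2^(-7) + 2^(-8)
    = 0.5 + 0.25 + 0.125 + 0.125 + 0.03125 + 0.03125 + 0.0078125 + 0.00390625
    = 275/256 = 1.07421875
Since 1.07421875 > 1, Kraft's inequality is NOT satisfied.
A prefix code with these lengths CANNOT exist.

Kraft sum = 1.07421875. Not satisfied.


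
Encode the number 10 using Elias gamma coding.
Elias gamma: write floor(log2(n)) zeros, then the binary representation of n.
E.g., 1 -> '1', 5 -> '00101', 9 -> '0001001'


num_bits = floor(log2(10)) + 1 = 4
leading_zeros = num_bits - 1 = 3
binary(10) = 1010

Elias gamma(10) = '000' + '1010' = 0001010 (7 bits)


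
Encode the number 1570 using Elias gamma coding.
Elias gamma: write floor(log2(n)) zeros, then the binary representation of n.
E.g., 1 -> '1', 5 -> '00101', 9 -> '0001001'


num_bits = floor(log2(1570)) + 1 = 11
leading_zeros = num_bits - 1 = 10
binary(1570) = 11000100010

Elias gamma(1570) = '0000000000' + '11000100010' = 000000000011000100010 (21 bits)


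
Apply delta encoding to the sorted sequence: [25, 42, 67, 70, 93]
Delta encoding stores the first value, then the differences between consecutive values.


First value: 25
Deltas:
  42 - 25 = 17
  67 - 42 = 25
  70 - 67 = 3
  93 - 70 = 23


Delta encoded: [25, 17, 25, 3, 23]


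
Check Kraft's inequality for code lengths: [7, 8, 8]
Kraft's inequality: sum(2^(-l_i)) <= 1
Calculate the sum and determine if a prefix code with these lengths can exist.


Sum = 2^(-7) + 2^(-8) + 2^(-8)
    = 0.0078125 + 0.00390625 + 0.00390625
    = 4/256 = 0.015625
Since 0.015625 <= 1, Kraft's inequality IS satisfied.
A prefix code with these lengths CAN exist.

Kraft sum = 0.015625. Satisfied.


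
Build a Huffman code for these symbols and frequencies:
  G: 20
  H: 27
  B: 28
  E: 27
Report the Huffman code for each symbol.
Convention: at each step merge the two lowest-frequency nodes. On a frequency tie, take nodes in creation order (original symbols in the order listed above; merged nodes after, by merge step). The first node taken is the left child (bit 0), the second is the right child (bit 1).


Huffman tree construction:
Step 1: Merge G(20) + H(27) = 47
Step 2: Merge E(27) + B(28) = 55
Step 3: Merge (G+H)(47) + (E+B)(55) = 102
Read each symbol's code off the tree from the root (left child = 0, right child = 1).

Codes:
  G: 00 (length 2)
  H: 01 (length 2)
  B: 11 (length 2)
  E: 10 (length 2)
Average code length: 204/102 = 2.0000 bits/symbol


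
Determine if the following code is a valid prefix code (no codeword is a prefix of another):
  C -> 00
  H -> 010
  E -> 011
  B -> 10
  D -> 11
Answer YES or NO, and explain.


Checking each pair (does one codeword prefix another?):
  C='00' vs H='010': no prefix
  C='00' vs E='011': no prefix
  C='00' vs B='10': no prefix
  C='00' vs D='11': no prefix
  H='010' vs C='00': no prefix
  H='010' vs E='011': no prefix
  H='010' vs B='10': no prefix
  H='010' vs D='11': no prefix
  E='011' vs C='00': no prefix
  E='011' vs H='010': no prefix
  E='011' vs B='10': no prefix
  E='011' vs D='11': no prefix
  B='10' vs C='00': no prefix
  B='10' vs H='010': no prefix
  B='10' vs E='011': no prefix
  B='10' vs D='11': no prefix
  D='11' vs C='00': no prefix
  D='11' vs H='010': no prefix
  D='11' vs E='011': no prefix
  D='11' vs B='10': no prefix
No violation found over all pairs.

YES -- this is a valid prefix code. No codeword is a prefix of any other codeword.


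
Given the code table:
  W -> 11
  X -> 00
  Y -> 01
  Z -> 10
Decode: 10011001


Decoding:
10 -> Z
01 -> Y
10 -> Z
01 -> Y


Result: ZYZY


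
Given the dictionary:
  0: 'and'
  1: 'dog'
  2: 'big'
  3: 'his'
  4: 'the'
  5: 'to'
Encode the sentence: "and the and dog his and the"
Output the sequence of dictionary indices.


Look up each word in the dictionary:
  'and' -> 0
  'the' -> 4
  'and' -> 0
  'dog' -> 1
  'his' -> 3
  'and' -> 0
  'the' -> 4

Encoded: [0, 4, 0, 1, 3, 0, 4]


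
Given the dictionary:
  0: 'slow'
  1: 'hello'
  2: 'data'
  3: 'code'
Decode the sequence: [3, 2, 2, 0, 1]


Look up each index in the dictionary:
  3 -> 'code'
  2 -> 'data'
  2 -> 'data'
  0 -> 'slow'
  1 -> 'hello'

Decoded: "code data data slow hello"


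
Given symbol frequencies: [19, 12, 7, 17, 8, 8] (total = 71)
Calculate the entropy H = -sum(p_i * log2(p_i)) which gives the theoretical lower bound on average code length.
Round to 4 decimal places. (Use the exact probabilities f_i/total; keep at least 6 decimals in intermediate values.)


Per-symbol terms -p_i * log2(p_i) with p_i = f_i/71:
  p = 19/71 = 0.267606: log2(p) = -1.901820, -p*log2(p) = 0.508938
  p = 12/71 = 0.169014: log2(p) = -2.564785, -p*log2(p) = 0.433485
  p = 7/71 = 0.098592: log2(p) = -3.342392, -p*log2(p) = 0.329532
  p = 17/71 = 0.239437: log2(p) = -2.062284, -p*log2(p) = 0.493786
  p = 8/71 = 0.112676: log2(p) = -3.149747, -p*log2(p) = 0.354901
  p = 8/71 = 0.112676: log2(p) = -3.149747, -p*log2(p) = 0.354901
H = 0.508938 + 0.433485 + 0.329532 + 0.493786 + 0.354901 + 0.354901 = 2.475543

H = 2.4755 bits/symbol


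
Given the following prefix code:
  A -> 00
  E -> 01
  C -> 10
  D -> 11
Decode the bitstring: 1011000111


Decoding step by step:
Bits 10 -> C
Bits 11 -> D
Bits 00 -> A
Bits 01 -> E
Bits 11 -> D


Decoded message: CDAED


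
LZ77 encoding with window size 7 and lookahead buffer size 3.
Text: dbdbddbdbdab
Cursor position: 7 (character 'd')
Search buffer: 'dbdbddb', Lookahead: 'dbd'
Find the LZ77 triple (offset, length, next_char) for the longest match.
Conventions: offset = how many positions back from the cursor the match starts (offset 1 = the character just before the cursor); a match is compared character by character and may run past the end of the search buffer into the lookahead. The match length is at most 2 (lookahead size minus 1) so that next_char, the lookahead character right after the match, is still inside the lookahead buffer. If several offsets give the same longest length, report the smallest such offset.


Try each offset into the search buffer:
  offset=1 (pos 6, char 'b'): match length 0
  offset=2 (pos 5, char 'd'): match length 2
  offset=3 (pos 4, char 'd'): match length 1
  offset=4 (pos 3, char 'b'): match length 0
  offset=5 (pos 2, char 'd'): match length 2
  offset=6 (pos 1, char 'b'): match length 0
  offset=7 (pos 0, char 'd'): match length 2
Longest match has length 2, found at offsets 2, 5, 7; take the smallest, offset 2.
next_char = character at position 7 + 2 = 9 -> 'd'

Best match: offset=2, length=2 (matching 'db' starting at position 5)
LZ77 triple: (2, 2, 'd')


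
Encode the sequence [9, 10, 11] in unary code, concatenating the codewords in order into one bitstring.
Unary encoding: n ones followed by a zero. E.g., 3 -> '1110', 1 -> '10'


Encode each number as n ones followed by a terminating 0:
  9 -> 1111111110 (10 bits)
  10 -> 11111111110 (11 bits)
  11 -> 111111111110 (12 bits)
Total length = 10 + 11 + 12 = 33 bits.

Unary([9, 10, 11]) = 111111111011111111110111111111110 (33 bits)


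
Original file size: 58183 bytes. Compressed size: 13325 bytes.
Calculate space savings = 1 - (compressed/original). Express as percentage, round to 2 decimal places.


ratio = compressed/original = 13325/58183 = 0.229019
savings = 1 - ratio = 1 - 0.229019 = 0.770981
as a percentage: 0.770981 * 100 = 77.1%

Space savings = 1 - 13325/58183 = 77.1%


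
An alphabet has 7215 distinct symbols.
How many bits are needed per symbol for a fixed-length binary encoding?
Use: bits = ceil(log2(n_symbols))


log2(7215) = 12.8168
Bracket: 2^12 = 4096 < 7215 <= 2^13 = 8192
So ceil(log2(7215)) = 13

bits = ceil(log2(7215)) = ceil(12.8168) = 13 bits


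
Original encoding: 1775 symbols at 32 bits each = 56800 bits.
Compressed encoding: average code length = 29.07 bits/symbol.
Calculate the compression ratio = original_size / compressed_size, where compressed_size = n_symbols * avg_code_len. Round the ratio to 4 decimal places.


original_size = n_symbols * orig_bits = 1775 * 32 = 56800 bits
compressed_size = n_symbols * avg_code_len = 1775 * 29.07 = 51599.25 bits
ratio = original_size / compressed_size = 56800 / 51599.25 = 1.1008

Compression ratio = 1.1008


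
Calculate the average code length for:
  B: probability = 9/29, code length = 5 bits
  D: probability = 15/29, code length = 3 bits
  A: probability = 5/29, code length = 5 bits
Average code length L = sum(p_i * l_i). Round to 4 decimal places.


Weighted contributions p_i * l_i:
  B: (9/29) * 5 = 45/29
  D: (15/29) * 3 = 45/29
  A: (5/29) * 5 = 25/29
Sum = (45 + 45 + 25)/29 = 115/29

L = 115/29 = 3.9655 bits/symbol


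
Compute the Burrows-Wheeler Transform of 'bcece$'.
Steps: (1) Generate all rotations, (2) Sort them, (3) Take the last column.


Rotations (sorted):
  0: $bcece -> last char: e
  1: bcece$ -> last char: $
  2: ce$bce -> last char: e
  3: cece$b -> last char: b
  4: e$bcec -> last char: c
  5: ece$bc -> last char: c


BWT = e$ebcc


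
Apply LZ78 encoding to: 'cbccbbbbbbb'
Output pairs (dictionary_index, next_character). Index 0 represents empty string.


LZ78 encoding steps:
Dictionary: {0: ''}
Step 1: w='' (idx 0), next='c' -> output (0, 'c'), add 'c' as idx 1
Step 2: w='' (idx 0), next='b' -> output (0, 'b'), add 'b' as idx 2
Step 3: w='c' (idx 1), next='c' -> output (1, 'c'), add 'cc' as idx 3
Step 4: w='b' (idx 2), next='b' -> output (2, 'b'), add 'bb' as idx 4
Step 5: w='bb' (idx 4), next='b' -> output (4, 'b'), add 'bbb' as idx 5
Step 6: w='bb' (idx 4), end of input -> output (4, '')


Encoded: [(0, 'c'), (0, 'b'), (1, 'c'), (2, 'b'), (4, 'b'), (4, '')]


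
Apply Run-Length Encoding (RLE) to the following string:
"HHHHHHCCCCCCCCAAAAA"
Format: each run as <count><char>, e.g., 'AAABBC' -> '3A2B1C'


Scanning runs left to right:
  i=0: run of 'H' x 6 -> '6H'
  i=6: run of 'C' x 8 -> '8C'
  i=14: run of 'A' x 5 -> '5A'

RLE = 6H8C5A


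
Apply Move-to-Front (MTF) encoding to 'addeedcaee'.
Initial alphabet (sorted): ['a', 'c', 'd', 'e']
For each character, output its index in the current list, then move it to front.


MTF encoding:
'a': index 0 in ['a', 'c', 'd', 'e'] -> ['a', 'c', 'd', 'e']
'd': index 2 in ['a', 'c', 'd', 'e'] -> ['d', 'a', 'c', 'e']
'd': index 0 in ['d', 'a', 'c', 'e'] -> ['d', 'a', 'c', 'e']
'e': index 3 in ['d', 'a', 'c', 'e'] -> ['e', 'd', 'a', 'c']
'e': index 0 in ['e', 'd', 'a', 'c'] -> ['e', 'd', 'a', 'c']
'd': index 1 in ['e', 'd', 'a', 'c'] -> ['d', 'e', 'a', 'c']
'c': index 3 in ['d', 'e', 'a', 'c'] -> ['c', 'd', 'e', 'a']
'a': index 3 in ['c', 'd', 'e', 'a'] -> ['a', 'c', 'd', 'e']
'e': index 3 in ['a', 'c', 'd', 'e'] -> ['e', 'a', 'c', 'd']
'e': index 0 in ['e', 'a', 'c', 'd'] -> ['e', 'a', 'c', 'd']


Output: [0, 2, 0, 3, 0, 1, 3, 3, 3, 0]


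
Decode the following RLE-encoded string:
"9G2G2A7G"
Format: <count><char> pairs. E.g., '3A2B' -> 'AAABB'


Expanding each <count><char> pair:
  9G -> 'GGGGGGGGG'
  2G -> 'GG'
  2A -> 'AA'
  7G -> 'GGGGGGG'

Decoded = GGGGGGGGGGGAAGGGGGGG


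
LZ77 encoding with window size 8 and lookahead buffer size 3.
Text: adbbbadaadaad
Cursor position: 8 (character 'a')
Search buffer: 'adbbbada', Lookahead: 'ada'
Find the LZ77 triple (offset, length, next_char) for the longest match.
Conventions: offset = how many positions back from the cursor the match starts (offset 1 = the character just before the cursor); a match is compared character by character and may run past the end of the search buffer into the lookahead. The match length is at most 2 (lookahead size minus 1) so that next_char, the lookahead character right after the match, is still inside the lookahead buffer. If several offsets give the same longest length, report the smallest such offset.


Try each offset into the search buffer:
  offset=1 (pos 7, char 'a'): match length 1
  offset=2 (pos 6, char 'd'): match length 0
  offset=3 (pos 5, char 'a'): match length 2
  offset=4 (pos 4, char 'b'): match length 0
  offset=5 (pos 3, char 'b'): match length 0
  offset=6 (pos 2, char 'b'): match length 0
  offset=7 (pos 1, char 'd'): match length 0
  offset=8 (pos 0, char 'a'): match length 2
Longest match has length 2, found at offsets 3, 8; take the smallest, offset 3.
next_char = character at position 8 + 2 = 10 -> 'a'

Best match: offset=3, length=2 (matching 'ad' starting at position 5)
LZ77 triple: (3, 2, 'a')


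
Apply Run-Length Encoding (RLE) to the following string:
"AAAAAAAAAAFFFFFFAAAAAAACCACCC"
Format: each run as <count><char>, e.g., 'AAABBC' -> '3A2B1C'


Scanning runs left to right:
  i=0: run of 'A' x 10 -> '10A'
  i=10: run of 'F' x 6 -> '6F'
  i=16: run of 'A' x 7 -> '7A'
  i=23: run of 'C' x 2 -> '2C'
  i=25: run of 'A' x 1 -> '1A'
  i=26: run of 'C' x 3 -> '3C'

RLE = 10A6F7A2C1A3C


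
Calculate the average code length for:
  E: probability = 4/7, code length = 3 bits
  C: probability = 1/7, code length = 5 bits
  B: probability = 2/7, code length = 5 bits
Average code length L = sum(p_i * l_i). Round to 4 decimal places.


Weighted contributions p_i * l_i:
  E: (4/7) * 3 = 12/7
  C: (1/7) * 5 = 5/7
  B: (2/7) * 5 = 10/7
Sum = (12 + 5 + 10)/7 = 27/7

L = 27/7 = 3.8571 bits/symbol


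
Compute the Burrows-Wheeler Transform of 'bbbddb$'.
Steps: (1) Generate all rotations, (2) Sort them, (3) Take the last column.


Rotations (sorted):
  0: $bbbddb -> last char: b
  1: b$bbbdd -> last char: d
  2: bbbddb$ -> last char: $
  3: bbddb$b -> last char: b
  4: bddb$bb -> last char: b
  5: db$bbbd -> last char: d
  6: ddb$bbb -> last char: b


BWT = bd$bbdb


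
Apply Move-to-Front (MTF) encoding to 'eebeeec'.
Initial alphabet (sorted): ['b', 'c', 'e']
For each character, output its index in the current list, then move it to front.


MTF encoding:
'e': index 2 in ['b', 'c', 'e'] -> ['e', 'b', 'c']
'e': index 0 in ['e', 'b', 'c'] -> ['e', 'b', 'c']
'b': index 1 in ['e', 'b', 'c'] -> ['b', 'e', 'c']
'e': index 1 in ['b', 'e', 'c'] -> ['e', 'b', 'c']
'e': index 0 in ['e', 'b', 'c'] -> ['e', 'b', 'c']
'e': index 0 in ['e', 'b', 'c'] -> ['e', 'b', 'c']
'c': index 2 in ['e', 'b', 'c'] -> ['c', 'e', 'b']


Output: [2, 0, 1, 1, 0, 0, 2]


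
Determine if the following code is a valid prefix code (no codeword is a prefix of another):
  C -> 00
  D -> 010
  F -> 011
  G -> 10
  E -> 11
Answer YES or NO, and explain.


Checking each pair (does one codeword prefix another?):
  C='00' vs D='010': no prefix
  C='00' vs F='011': no prefix
  C='00' vs G='10': no prefix
  C='00' vs E='11': no prefix
  D='010' vs C='00': no prefix
  D='010' vs F='011': no prefix
  D='010' vs G='10': no prefix
  D='010' vs E='11': no prefix
  F='011' vs C='00': no prefix
  F='011' vs D='010': no prefix
  F='011' vs G='10': no prefix
  F='011' vs E='11': no prefix
  G='10' vs C='00': no prefix
  G='10' vs D='010': no prefix
  G='10' vs F='011': no prefix
  G='10' vs E='11': no prefix
  E='11' vs C='00': no prefix
  E='11' vs D='010': no prefix
  E='11' vs F='011': no prefix
  E='11' vs G='10': no prefix
No violation found over all pairs.

YES -- this is a valid prefix code. No codeword is a prefix of any other codeword.


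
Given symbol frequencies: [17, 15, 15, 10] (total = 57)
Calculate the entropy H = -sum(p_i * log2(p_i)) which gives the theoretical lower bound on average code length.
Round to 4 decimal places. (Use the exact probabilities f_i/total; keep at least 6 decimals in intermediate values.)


Per-symbol terms -p_i * log2(p_i) with p_i = f_i/57:
  p = 17/57 = 0.298246: log2(p) = -1.745427, -p*log2(p) = 0.520566
  p = 15/57 = 0.263158: log2(p) = -1.925999, -p*log2(p) = 0.506842
  p = 15/57 = 0.263158: log2(p) = -1.925999, -p*log2(p) = 0.506842
  p = 10/57 = 0.175439: log2(p) = -2.510962, -p*log2(p) = 0.440520
H = 0.520566 + 0.506842 + 0.506842 + 0.440520 = 1.974770

H = 1.9748 bits/symbol


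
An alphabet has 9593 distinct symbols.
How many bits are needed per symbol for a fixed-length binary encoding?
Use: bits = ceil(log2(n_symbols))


log2(9593) = 13.2278
Bracket: 2^13 = 8192 < 9593 <= 2^14 = 16384
So ceil(log2(9593)) = 14

bits = ceil(log2(9593)) = ceil(13.2278) = 14 bits


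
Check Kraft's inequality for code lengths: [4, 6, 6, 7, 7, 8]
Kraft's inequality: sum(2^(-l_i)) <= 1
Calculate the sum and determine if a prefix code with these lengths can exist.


Sum = 2^(-4) + 2^(-6) + 2^(-6) + 2^(-7) + 2^(-7) + 2^(-8)
    = 0.0625 + 0.015625 + 0.015625 + 0.0078125 + 0.0078125 + 0.00390625
    = 29/256 = 0.11328125
Since 0.11328125 <= 1, Kraft's inequality IS satisfied.
A prefix code with these lengths CAN exist.

Kraft sum = 0.11328125. Satisfied.


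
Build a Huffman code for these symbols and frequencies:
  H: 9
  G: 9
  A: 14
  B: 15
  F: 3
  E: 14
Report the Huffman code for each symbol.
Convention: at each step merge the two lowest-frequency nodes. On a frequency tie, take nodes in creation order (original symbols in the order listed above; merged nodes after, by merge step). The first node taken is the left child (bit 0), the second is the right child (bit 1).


Huffman tree construction:
Step 1: Merge F(3) + H(9) = 12
Step 2: Merge G(9) + (F+H)(12) = 21
Step 3: Merge A(14) + E(14) = 28
Step 4: Merge B(15) + (G+(F+H))(21) = 36
Step 5: Merge (A+E)(28) + (B+(G+(F+H)))(36) = 64
Read each symbol's code off the tree from the root (left child = 0, right child = 1).

Codes:
  H: 1111 (length 4)
  G: 110 (length 3)
  A: 00 (length 2)
  B: 10 (length 2)
  F: 1110 (length 4)
  E: 01 (length 2)
Average code length: 161/64 = 2.5156 bits/symbol


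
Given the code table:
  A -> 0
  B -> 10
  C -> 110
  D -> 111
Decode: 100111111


Decoding:
10 -> B
0 -> A
111 -> D
111 -> D


Result: BADD


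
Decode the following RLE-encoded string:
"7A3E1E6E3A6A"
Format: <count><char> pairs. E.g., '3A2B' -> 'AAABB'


Expanding each <count><char> pair:
  7A -> 'AAAAAAA'
  3E -> 'EEE'
  1E -> 'E'
  6E -> 'EEEEEE'
  3A -> 'AAA'
  6A -> 'AAAAAA'

Decoded = AAAAAAAEEEEEEEEEEAAAAAAAAA


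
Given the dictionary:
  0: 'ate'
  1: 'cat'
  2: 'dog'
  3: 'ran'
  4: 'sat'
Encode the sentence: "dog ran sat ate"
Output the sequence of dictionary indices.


Look up each word in the dictionary:
  'dog' -> 2
  'ran' -> 3
  'sat' -> 4
  'ate' -> 0

Encoded: [2, 3, 4, 0]


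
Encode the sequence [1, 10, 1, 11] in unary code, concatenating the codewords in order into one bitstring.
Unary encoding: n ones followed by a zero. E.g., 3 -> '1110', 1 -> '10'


Encode each number as n ones followed by a terminating 0:
  1 -> 10 (2 bits)
  10 -> 11111111110 (11 bits)
  1 -> 10 (2 bits)
  11 -> 111111111110 (12 bits)
Total length = 2 + 11 + 2 + 12 = 27 bits.

Unary([1, 10, 1, 11]) = 101111111111010111111111110 (27 bits)


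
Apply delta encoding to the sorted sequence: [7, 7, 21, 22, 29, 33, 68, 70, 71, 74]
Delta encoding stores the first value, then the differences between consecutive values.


First value: 7
Deltas:
  7 - 7 = 0
  21 - 7 = 14
  22 - 21 = 1
  29 - 22 = 7
  33 - 29 = 4
  68 - 33 = 35
  70 - 68 = 2
  71 - 70 = 1
  74 - 71 = 3


Delta encoded: [7, 0, 14, 1, 7, 4, 35, 2, 1, 3]


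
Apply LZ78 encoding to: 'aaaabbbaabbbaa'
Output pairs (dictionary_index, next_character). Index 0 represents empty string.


LZ78 encoding steps:
Dictionary: {0: ''}
Step 1: w='' (idx 0), next='a' -> output (0, 'a'), add 'a' as idx 1
Step 2: w='a' (idx 1), next='a' -> output (1, 'a'), add 'aa' as idx 2
Step 3: w='a' (idx 1), next='b' -> output (1, 'b'), add 'ab' as idx 3
Step 4: w='' (idx 0), next='b' -> output (0, 'b'), add 'b' as idx 4
Step 5: w='b' (idx 4), next='a' -> output (4, 'a'), add 'ba' as idx 5
Step 6: w='ab' (idx 3), next='b' -> output (3, 'b'), add 'abb' as idx 6
Step 7: w='ba' (idx 5), next='a' -> output (5, 'a'), add 'baa' as idx 7


Encoded: [(0, 'a'), (1, 'a'), (1, 'b'), (0, 'b'), (4, 'a'), (3, 'b'), (5, 'a')]


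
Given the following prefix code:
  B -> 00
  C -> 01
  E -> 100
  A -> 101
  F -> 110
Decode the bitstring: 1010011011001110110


Decoding step by step:
Bits 101 -> A
Bits 00 -> B
Bits 110 -> F
Bits 110 -> F
Bits 01 -> C
Bits 110 -> F
Bits 110 -> F


Decoded message: ABFFCFF


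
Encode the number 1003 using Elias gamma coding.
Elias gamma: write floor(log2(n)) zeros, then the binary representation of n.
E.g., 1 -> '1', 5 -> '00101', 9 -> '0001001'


num_bits = floor(log2(1003)) + 1 = 10
leading_zeros = num_bits - 1 = 9
binary(1003) = 1111101011

Elias gamma(1003) = '000000000' + '1111101011' = 0000000001111101011 (19 bits)


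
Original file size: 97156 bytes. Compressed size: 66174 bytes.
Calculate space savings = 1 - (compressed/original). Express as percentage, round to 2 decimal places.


ratio = compressed/original = 66174/97156 = 0.681111
savings = 1 - ratio = 1 - 0.681111 = 0.318889
as a percentage: 0.318889 * 100 = 31.89%

Space savings = 1 - 66174/97156 = 31.89%
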